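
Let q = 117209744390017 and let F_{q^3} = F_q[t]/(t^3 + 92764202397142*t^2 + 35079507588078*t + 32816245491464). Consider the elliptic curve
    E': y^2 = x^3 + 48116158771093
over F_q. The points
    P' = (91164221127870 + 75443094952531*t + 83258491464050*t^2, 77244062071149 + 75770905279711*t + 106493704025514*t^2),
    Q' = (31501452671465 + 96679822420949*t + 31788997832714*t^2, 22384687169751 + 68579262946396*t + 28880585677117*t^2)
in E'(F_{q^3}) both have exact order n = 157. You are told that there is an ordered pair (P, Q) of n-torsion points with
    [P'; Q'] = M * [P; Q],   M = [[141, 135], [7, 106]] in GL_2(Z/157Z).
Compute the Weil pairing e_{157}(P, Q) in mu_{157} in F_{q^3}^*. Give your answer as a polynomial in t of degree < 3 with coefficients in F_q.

31439392950043 + 84050838400184*t + 102103190721499*t^2

Under M = [[141,135],[7,106]] in GL_2(Z/157), e_{157}(P',Q') = e_{157}(P,Q)^(141*106-135*7 mod 157).
So e_{157}(P,Q) = e_{157}(P',Q')^{129}, since 28*129 = 1 mod 157.
Double-and-add over 10011101: 8-1 doublings, 5-1 additions; each step l_{T,T}/v_{2T} or l_{T,P'}/v at Q'+S for random S.
Result: e(P',Q') = 52140052025812 + 60985602502834*t + 95913923330300*t^2.
Finally e_{157}(P,Q) = 31439392950043 + 84050838400184*t + 102103190721499*t^2.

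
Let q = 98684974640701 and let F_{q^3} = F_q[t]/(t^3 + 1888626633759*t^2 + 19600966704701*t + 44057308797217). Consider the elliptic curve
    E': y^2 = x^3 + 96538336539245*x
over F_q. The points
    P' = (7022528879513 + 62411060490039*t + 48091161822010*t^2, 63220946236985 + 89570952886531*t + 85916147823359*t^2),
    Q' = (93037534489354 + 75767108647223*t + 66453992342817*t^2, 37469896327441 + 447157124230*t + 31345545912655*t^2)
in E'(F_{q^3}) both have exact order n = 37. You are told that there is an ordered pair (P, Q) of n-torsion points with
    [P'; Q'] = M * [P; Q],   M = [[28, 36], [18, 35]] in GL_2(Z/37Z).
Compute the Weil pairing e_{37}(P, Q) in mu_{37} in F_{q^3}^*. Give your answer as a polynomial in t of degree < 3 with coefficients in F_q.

83902030679097 + 66042840290588*t + 6225572455455*t^2

Alternating bilinearity on E[37] (values in mu_{37} in F_{98684974640701^3}) gives e(P',Q') = e(P,Q)^det(M).
det(M) mod 37 = 36; its inverse in (Z/37)^* is 36 (check: 36*36 mod 37 = 1).
Build f_{37,P'} and f_{37,Q'} via the 6-bit ladder of 37=100101_2; evaluate at shifted divisors; quotient in F_{98684974640701^3}.
So e_{37}(P',Q') = 35158593936519 + 72310544674308*t + 74560572421632*t^2.
(35158593936519 + 72310544674308*t + 74560572421632*t^2)^{36} mod (98684974640701,f) = 83902030679097 + 66042840290588*t + 6225572455455*t^2.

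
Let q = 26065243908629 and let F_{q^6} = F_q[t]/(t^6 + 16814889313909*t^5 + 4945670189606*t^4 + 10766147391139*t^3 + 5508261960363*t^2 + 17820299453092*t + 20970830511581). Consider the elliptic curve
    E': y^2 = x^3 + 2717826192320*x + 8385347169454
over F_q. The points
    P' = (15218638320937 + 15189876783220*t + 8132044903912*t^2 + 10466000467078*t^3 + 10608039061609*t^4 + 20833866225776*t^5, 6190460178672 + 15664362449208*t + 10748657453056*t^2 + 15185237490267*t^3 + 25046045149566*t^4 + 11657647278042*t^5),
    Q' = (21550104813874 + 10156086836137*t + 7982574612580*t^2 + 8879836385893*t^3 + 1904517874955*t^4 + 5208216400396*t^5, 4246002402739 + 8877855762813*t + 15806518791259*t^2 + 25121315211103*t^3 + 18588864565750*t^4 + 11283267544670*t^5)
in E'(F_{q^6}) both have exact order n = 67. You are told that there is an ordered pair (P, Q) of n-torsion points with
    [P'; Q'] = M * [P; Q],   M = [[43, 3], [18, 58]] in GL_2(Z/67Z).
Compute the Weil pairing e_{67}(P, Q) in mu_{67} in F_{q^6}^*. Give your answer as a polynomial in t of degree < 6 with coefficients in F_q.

2458930071052 + 25774325158397*t + 393315480674*t^2 + 1444964216117*t^3 + 18706251419605*t^4 + 8006414876892*t^5

Under M = [[43,3],[18,58]] in GL_2(Z/67), e_{67}(P',Q') = e_{67}(P,Q)^(43*58-3*18 mod 67).
So e_{67}(P,Q) = e_{67}(P',Q')^{12}, since 28*12 = 1 mod 67.
Miller loop for e_{67} over F_{26065243908629^6}: bits of 67 = 1000011; 6 double steps + 2 add steps, l/v at each.
Miller gives e_{67}(P',Q') = 946109229755 + 9218960275623*t + 6029236222617*t^2 + 19710467898904*t^3 + 1891329202373*t^4 + 8063843377855*t^5 in F_{26065243908629^6}.
(946109229755 + 9218960275623*t + 6029236222617*t^2 + 19710467898904*t^3 + 1891329202373*t^4 + 8063843377855*t^5)^{12} mod (26065243908629,f) = 2458930071052 + 25774325158397*t + 393315480674*t^2 + 1444964216117*t^3 + 18706251419605*t^4 + 8006414876892*t^5.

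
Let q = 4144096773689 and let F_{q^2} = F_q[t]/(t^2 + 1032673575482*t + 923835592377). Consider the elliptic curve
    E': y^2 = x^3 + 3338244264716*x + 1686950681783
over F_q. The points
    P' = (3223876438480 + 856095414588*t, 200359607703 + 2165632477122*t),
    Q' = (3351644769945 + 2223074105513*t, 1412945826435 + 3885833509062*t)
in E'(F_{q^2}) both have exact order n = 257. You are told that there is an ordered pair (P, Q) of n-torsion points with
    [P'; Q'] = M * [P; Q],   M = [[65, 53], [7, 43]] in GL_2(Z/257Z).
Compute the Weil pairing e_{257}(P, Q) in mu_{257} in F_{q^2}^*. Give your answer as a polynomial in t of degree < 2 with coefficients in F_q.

e_{257} is bilinear + alternating on E[257], so e_{257}(65*P + 53*Q, 7*P + 43*Q) = e_{257}(P,Q)^(65*43-53*7).
det M = 65*43 - 53*7 = 2424 = 111 (mod 257); 111^{-1} = 44 (mod 257).
9-bit Miller (100000001) on E'/F_{4144096773689} with a'=3338244264716, b'=1686950681783: accumulate tangent/chord ratios at Q'+S and P'+S'.
f_P(D_Q)/f_Q(D_P) = 2020062805894 + 1466297099612*t.
Thus e_{257}(P,Q) = 3580105956649 + 1125922855685*t.

3580105956649 + 1125922855685*t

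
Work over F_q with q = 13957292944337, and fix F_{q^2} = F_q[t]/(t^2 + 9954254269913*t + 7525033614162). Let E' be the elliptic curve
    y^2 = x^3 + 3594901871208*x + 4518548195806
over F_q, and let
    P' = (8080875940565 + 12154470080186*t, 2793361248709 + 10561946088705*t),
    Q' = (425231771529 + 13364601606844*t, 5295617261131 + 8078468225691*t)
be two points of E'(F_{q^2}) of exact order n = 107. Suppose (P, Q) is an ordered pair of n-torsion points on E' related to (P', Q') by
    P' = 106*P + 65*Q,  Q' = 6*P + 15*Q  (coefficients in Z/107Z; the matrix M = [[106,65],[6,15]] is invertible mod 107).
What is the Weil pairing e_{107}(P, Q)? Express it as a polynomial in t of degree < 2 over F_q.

Under M = [[106,65],[6,15]] in GL_2(Z/107), e_{107}(P',Q') = e_{107}(P,Q)^(106*15-65*6 mod 107).
So e_{107}(P,Q) = e_{107}(P',Q')^{14}, since 23*14 = 1 mod 107.
Double-and-add over 1101011: 7-1 doublings, 5-1 additions; each step l_{T,T}/v_{2T} or l_{T,P'}/v at Q'+S for random S.
The quotient is 13818510103038 + 6207088117250*t.
(13818510103038 + 6207088117250*t)^{14} mod (13957292944337,f) = 8462219334141 + 13526655465563*t.

8462219334141 + 13526655465563*t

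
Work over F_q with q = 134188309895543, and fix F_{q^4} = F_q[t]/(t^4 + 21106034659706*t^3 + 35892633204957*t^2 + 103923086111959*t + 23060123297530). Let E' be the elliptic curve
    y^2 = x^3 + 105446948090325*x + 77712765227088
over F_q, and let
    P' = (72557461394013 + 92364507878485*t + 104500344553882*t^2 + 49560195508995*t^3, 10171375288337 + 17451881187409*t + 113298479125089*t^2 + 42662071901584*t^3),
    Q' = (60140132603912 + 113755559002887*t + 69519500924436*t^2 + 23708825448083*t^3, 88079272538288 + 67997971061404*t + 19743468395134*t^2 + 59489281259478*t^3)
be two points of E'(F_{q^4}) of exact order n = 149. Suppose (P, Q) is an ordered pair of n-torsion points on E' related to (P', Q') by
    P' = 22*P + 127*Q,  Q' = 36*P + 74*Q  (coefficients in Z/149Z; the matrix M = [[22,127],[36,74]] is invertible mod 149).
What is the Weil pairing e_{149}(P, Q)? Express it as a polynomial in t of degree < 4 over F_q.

96492819933780 + 127044552146470*t + 17370164029629*t^2 + 47584428880992*t^3

Since e_{149}(P,P)=e_{149}(Q,Q)=1 and e_{149}(Q,P)=e_{149}(P,Q)^{-1}, expanding e_{149}(22*P + 127*Q,36*P + 74*Q) leaves e(P,Q)^det(M).
det M = 22*74 - 127*36 = -2944 = 36 (mod 149); 36^{-1} = 29 (mod 149).
Run Miller on y^2=x^3+105446948090325*x+77712765227088 over F_{134188309895543}: ladder 10010101 (8 bits); e = f_P(D_Q)/f_Q(D_P).
Result: e(P',Q') = 65083571440622 + 117056993936525*t + 110079910250066*t^2 + 96811675755450*t^3.
(65083571440622 + 117056993936525*t + 110079910250066*t^2 + 96811675755450*t^3)^{29} mod (134188309895543,f) = 96492819933780 + 127044552146470*t + 17370164029629*t^2 + 47584428880992*t^3.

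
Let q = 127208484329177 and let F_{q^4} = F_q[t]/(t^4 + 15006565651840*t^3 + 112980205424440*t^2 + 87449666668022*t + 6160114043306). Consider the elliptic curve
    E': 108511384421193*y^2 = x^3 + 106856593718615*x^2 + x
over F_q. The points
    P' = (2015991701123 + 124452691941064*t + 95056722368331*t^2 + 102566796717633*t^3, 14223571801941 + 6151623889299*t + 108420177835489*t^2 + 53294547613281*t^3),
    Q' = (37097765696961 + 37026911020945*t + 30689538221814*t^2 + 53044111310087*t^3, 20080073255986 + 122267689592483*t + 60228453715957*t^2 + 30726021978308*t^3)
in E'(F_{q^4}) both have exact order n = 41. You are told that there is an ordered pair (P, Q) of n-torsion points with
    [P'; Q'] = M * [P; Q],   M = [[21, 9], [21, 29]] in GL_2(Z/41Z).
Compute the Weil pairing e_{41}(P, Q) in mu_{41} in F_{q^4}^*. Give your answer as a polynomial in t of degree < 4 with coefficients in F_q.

60347473493336 + 111232010799177*t + 34584976556539*t^2 + 15539810267067*t^3

e_{41}(aP+bQ,cP+dQ) = e_{41}(P,Q)^(ad-bc); with (a,b,c,d)=(21,9,21,29) this gives the det-41 law.
Hence e(P,Q) = e(P',Q')^{37} where 37 = 10^{-1} mod 41.
Set x_W=48407271828591*u+76523871761291, y_W=48407271828591*v; then E': y_W^2=x_W^3+15748038702462*x_W+48471435747102.
Double-and-add over 101001: 6-1 doublings, 3-1 additions; each step l_{T,T}/v_{2T} or l_{T,P'}/v at Q'+S for random S.
The quotient is 85097820972661 + 38256476184179*t + 88542239267643*t^2 + 59936950459720*t^3.
e_{41}(P,Q) = (85097820972661 + 38256476184179*t + 88542239267643*t^2 + 59936950459720*t^3)^{37} = 60347473493336 + 111232010799177*t + 34584976556539*t^2 + 15539810267067*t^3.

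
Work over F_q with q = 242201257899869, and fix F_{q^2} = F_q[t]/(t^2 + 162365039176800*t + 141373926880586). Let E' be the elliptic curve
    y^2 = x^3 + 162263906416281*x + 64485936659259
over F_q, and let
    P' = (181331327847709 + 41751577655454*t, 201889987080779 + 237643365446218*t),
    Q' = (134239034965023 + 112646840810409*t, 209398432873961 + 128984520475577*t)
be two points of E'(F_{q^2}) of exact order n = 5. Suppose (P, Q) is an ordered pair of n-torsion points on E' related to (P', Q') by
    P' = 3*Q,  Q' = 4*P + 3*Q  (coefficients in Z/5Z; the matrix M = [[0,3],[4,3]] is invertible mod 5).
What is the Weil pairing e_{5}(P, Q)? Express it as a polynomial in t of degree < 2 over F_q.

69631289704780 + 84692461897354*t

Alternating bilinearity on E[5] (values in mu_{5} in F_{242201257899869^2}) gives e(P',Q') = e(P,Q)^det(M).
0*3 - 3*4 = -12; reduced mod 5: det = 3, inverse 2.
Build f_{5,P'} and f_{5,Q'} via the 3-bit ladder of 5=101_2; evaluate at shifted divisors; quotient in F_{242201257899869^2}.
Miller gives e_{5}(P',Q') = 227447863952937 + 96402121580520*t in F_{242201257899869^2}.
Hence e(P,Q) = 69631289704780 + 84692461897354*t in F_{242201257899869^2}^*.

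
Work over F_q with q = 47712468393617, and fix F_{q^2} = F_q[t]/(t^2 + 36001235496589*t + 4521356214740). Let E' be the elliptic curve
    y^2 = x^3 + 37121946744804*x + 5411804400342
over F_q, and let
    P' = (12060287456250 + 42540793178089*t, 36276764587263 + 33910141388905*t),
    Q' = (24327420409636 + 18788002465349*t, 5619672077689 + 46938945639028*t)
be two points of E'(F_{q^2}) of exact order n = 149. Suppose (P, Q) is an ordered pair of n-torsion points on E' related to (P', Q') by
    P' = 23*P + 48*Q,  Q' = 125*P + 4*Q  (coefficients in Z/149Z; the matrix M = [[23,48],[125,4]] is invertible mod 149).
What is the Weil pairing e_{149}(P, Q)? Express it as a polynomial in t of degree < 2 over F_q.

14118662333874 + 26629173263416*t

Alternating bilinearity on E[149] (values in mu_{149} in F_{47712468393617^2}) gives e(P',Q') = e(P,Q)^det(M).
Hence e(P,Q) = e(P',Q')^{43} where 43 = 52^{-1} mod 149.
Build f_{149,P'} and f_{149,Q'} via the 8-bit ladder of 149=10010101_2; evaluate at shifted divisors; quotient in F_{47712468393617^2}.
Result: e(P',Q') = 24256939004525 + 32049648219918*t.
Finally e_{149}(P,Q) = 14118662333874 + 26629173263416*t.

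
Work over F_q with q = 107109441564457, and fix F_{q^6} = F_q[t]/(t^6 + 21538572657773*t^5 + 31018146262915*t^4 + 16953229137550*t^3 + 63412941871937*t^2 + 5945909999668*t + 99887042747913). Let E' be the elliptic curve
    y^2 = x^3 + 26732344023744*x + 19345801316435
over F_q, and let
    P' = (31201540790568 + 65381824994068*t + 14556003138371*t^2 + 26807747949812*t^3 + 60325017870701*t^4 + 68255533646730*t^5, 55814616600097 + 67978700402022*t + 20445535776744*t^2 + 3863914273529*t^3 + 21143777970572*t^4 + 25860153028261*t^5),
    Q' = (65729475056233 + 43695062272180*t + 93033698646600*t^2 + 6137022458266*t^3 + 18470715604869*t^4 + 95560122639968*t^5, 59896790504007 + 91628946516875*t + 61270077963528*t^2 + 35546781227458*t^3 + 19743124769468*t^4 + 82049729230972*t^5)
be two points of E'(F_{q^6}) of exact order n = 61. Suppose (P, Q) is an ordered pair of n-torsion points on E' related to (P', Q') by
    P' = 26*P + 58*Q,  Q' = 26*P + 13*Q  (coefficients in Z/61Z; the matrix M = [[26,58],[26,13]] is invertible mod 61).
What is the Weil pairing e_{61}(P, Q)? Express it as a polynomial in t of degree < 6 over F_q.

34995693053289 + 78538231859584*t + 21261964931338*t^2 + 98844455470465*t^3 + 90615181789472*t^4 + 74446132498741*t^5

The 61-Weil pairing on E[61] over F_{107109441564457} is alternating-bilinear: e_{61}(P',Q') = e_{61}(P,Q)^det(M).
det(M) mod 61 = 50; its inverse in (Z/61)^* is 11 (check: 50*11 mod 61 = 1).
Build f_{61,P'} and f_{61,Q'} via the 6-bit ladder of 61=111101_2; evaluate at shifted divisors; quotient in F_{107109441564457^6}.
e_{61}(P',Q') = 50801698211057 + 66788355439193*t + 106557994999321*t^2 + 7018027270645*t^3 + 31489253066691*t^4 + 17842192734529*t^5.
Hence e(P,Q) = 34995693053289 + 78538231859584*t + 21261964931338*t^2 + 98844455470465*t^3 + 90615181789472*t^4 + 74446132498741*t^5 in F_{107109441564457^6}^*.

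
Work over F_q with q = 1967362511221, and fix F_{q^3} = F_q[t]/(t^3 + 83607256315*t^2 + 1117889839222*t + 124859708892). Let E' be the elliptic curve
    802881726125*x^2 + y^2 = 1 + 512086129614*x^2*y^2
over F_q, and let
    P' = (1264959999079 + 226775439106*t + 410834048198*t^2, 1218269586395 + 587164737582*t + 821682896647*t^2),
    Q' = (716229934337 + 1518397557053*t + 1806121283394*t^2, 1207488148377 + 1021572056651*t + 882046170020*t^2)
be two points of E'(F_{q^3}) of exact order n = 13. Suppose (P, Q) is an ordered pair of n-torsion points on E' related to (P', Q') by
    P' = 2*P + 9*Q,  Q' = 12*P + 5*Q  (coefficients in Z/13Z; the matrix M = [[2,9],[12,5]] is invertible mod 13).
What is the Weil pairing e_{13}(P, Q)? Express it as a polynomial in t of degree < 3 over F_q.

The 13-Weil pairing on E[13] over F_{1967362511221} is alternating-bilinear: e_{13}(P',Q') = e_{13}(P,Q)^det(M).
Hence e(P,Q) = e(P',Q')^{11} where 11 = 6^{-1} mod 13.
Edwards->Montgomery: u=(1+y)/(1-y), v=u/x -> 1914466091355v^2=u^3+728958055036u^2+u; then x_W=564539526933u+547055061160: y^2=x^3+286262280429*x+106944640399.
n = 13 = (1101)_2 (4 bits, wt 3); accumulate f_{13,P'}(Q'+S)/f_{13,P'}(S) along the 3-step ladder.
e_{13}(P',Q') = 1886428777715 + 909699772690*t + 427450524714*t^2.
Thus e_{13}(P,Q) = 860874175220 + 569843807081*t + 1641117254531*t^2.

860874175220 + 569843807081*t + 1641117254531*t^2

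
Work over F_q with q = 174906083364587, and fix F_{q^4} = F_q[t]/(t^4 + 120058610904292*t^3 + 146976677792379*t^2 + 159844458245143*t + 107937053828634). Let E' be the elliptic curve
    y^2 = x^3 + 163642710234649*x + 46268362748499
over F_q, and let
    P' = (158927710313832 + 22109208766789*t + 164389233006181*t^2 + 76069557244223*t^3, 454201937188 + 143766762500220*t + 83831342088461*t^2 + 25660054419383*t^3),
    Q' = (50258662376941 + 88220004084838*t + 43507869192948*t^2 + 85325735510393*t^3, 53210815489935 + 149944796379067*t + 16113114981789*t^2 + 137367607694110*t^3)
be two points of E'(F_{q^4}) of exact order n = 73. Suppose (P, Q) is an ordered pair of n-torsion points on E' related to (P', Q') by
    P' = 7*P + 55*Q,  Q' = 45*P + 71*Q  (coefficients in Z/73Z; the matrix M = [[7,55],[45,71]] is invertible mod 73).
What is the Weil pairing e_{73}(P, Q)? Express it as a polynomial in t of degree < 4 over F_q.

e_{73} is bilinear + alternating on E[73], so e_{73}(7*P + 55*Q, 45*P + 71*Q) = e_{73}(P,Q)^(7*71-55*45).
So e_{73}(P,Q) = e_{73}(P',Q')^{52}, since 66*52 = 1 mod 73.
n = 73 = (1001001)_2 (7 bits, wt 3); accumulate f_{73,P'}(Q'+S)/f_{73,P'}(S) along the 6-step ladder.
f_P(D_Q)/f_Q(D_P) = 165223174280180 + 52669825292012*t + 33805557737607*t^2 + 155947868114832*t^3.
Hence e(P,Q) = 97280331671357 + 150509593299853*t + 119525349770231*t^2 + 81571579662086*t^3 in F_{174906083364587^4}^*.

97280331671357 + 150509593299853*t + 119525349770231*t^2 + 81571579662086*t^3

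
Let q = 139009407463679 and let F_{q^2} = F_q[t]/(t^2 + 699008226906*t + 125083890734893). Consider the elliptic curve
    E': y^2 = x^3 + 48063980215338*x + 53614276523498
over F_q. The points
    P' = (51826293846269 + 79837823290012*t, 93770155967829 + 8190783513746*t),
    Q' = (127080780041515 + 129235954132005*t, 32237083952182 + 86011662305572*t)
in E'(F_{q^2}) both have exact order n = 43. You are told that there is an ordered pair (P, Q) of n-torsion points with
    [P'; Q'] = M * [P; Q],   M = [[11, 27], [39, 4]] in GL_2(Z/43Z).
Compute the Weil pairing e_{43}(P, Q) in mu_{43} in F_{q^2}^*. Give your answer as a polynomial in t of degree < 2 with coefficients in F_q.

130929706859382 + 36497861090925*t

Since e_{43}(P,P)=e_{43}(Q,Q)=1 and e_{43}(Q,P)=e_{43}(P,Q)^{-1}, expanding e_{43}(11*P + 27*Q,39*P + 4*Q) leaves e(P,Q)^det(M).
det M = 11*4 - 27*39 = -1009 = 23 (mod 43); 23^{-1} = 15 (mod 43).
Double-and-add over 101011: 6-1 doublings, 4-1 additions; each step l_{T,T}/v_{2T} or l_{T,P'}/v at Q'+S for random S.
e_{43}(P',Q') = 46769508915739 + 109282592550234*t.
Raise to 15: e(P,Q) = 130929706859382 + 36497861090925*t in mu_{43}.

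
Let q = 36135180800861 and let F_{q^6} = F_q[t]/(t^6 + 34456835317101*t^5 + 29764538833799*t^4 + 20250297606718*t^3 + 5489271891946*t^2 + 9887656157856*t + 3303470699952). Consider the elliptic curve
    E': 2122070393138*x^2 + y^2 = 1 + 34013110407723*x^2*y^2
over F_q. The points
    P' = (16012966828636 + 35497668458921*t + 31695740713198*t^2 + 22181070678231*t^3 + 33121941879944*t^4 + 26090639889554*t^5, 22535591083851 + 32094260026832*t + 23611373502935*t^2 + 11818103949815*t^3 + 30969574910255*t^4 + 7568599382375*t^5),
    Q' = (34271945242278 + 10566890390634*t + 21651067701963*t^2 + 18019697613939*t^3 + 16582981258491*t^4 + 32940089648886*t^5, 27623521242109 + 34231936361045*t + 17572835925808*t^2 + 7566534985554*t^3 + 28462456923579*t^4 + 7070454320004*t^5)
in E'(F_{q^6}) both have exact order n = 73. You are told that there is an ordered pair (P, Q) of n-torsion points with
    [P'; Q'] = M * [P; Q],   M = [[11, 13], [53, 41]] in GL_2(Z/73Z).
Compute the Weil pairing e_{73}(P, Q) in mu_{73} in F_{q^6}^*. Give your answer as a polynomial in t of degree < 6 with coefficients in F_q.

27196244094922 + 31682301792757*t + 16201345915588*t^2 + 19743505605339*t^3 + 21813768340056*t^4 + 23070748253442*t^5

The 73-Weil pairing on E[73] over F_{36135180800861} is alternating-bilinear: e_{73}(P',Q') = e_{73}(P,Q)^det(M).
So e_{73}(P,Q) = e_{73}(P',Q')^{23}, since 54*23 = 1 mod 73.
Edwards a_E,d_E -> Montgomery A=0,B=35113273747627 -> Weierstrass 3280210353434,0 via alpha=0,beta=1061035196569.
Miller loop for e_{73} over F_{36135180800861^6}: bits of 73 = 1001001; 6 double steps + 2 add steps, l/v at each.
Result: e(P',Q') = 11428389713118 + 29539157448362*t + 17464046221737*t^2 + 2441550044861*t^3 + 22674803314916*t^4 + 7323185595491*t^5.
Raise to 23: e(P,Q) = 27196244094922 + 31682301792757*t + 16201345915588*t^2 + 19743505605339*t^3 + 21813768340056*t^4 + 23070748253442*t^5 in mu_{73}.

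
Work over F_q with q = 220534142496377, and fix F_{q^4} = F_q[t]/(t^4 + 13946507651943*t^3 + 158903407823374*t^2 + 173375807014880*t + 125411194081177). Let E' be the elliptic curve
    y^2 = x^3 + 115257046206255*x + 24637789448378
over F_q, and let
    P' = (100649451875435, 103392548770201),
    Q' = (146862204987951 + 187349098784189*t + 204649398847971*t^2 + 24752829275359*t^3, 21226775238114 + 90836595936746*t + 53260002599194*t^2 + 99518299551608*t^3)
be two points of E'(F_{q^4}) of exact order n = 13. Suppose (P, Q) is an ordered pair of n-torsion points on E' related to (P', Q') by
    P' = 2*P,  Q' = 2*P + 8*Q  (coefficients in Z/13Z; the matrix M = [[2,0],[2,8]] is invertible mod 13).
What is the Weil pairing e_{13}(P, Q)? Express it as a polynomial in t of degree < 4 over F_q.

117150788443722 + 164467934400460*t + 55172188183459*t^2 + 34386210194028*t^3

Alternating bilinearity on E[13] (values in mu_{13} in F_{220534142496377^4}) gives e(P',Q') = e(P,Q)^det(M).
So e_{13}(P,Q) = e_{13}(P',Q')^{9}, since 3*9 = 1 mod 13.
Run Miller on y^2=x^3+115257046206255*x+24637789448378 over F_{220534142496377}: ladder 1101 (4 bits); e = f_P(D_Q)/f_Q(D_P).
Result: e(P',Q') = 19974521721307 + 107899625707173*t + 52609821694849*t^2 + 44834435869706*t^3.
Finally e_{13}(P,Q) = 117150788443722 + 164467934400460*t + 55172188183459*t^2 + 34386210194028*t^3.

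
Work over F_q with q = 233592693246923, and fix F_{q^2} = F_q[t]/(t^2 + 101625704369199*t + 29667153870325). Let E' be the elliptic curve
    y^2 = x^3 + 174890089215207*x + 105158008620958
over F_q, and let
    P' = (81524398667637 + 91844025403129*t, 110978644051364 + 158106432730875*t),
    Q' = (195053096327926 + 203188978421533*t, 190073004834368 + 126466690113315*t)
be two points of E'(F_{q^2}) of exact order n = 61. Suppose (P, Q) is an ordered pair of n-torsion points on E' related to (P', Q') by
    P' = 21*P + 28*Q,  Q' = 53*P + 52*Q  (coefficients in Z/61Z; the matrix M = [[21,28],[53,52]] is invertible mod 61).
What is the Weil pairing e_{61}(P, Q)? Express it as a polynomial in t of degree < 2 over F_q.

e_{61}(aP+bQ,cP+dQ) = e_{61}(P,Q)^(ad-bc); with (a,b,c,d)=(21,28,53,52) this gives the det-61 law.
Inverting 35 mod 61: 7. Thus e_{61}(P,Q) = e(P',Q')^{7}.
Build f_{61,P'} and f_{61,Q'} via the 6-bit ladder of 61=111101_2; evaluate at shifted divisors; quotient in F_{233592693246923^2}.
Miller gives e_{61}(P',Q') = 193784266936255 + 8274121517439*t in F_{233592693246923^2}.
Finally e_{61}(P,Q) = 210274030677199 + 131279258883463*t.

210274030677199 + 131279258883463*t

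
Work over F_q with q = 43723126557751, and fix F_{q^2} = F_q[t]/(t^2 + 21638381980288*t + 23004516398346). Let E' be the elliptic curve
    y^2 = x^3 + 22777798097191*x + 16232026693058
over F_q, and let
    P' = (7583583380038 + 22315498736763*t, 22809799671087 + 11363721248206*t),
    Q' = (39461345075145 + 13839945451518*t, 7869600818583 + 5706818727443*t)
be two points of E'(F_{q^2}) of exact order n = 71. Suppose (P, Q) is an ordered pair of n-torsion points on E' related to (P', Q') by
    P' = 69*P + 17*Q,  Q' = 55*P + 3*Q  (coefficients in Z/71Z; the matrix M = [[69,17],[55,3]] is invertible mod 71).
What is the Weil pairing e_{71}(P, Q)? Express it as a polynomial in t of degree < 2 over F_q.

Under M = [[69,17],[55,3]] in GL_2(Z/71), e_{71}(P',Q') = e_{71}(P,Q)^(69*3-17*55 mod 71).
Hence e(P,Q) = e(P',Q')^{67} where 67 = 53^{-1} mod 71.
Miller loop for e_{71} over F_{43723126557751^2}: bits of 71 = 1000111; 6 double steps + 3 add steps, l/v at each.
Miller gives e_{71}(P',Q') = 34195261654520 + 5791225371843*t in F_{43723126557751^2}.
Thus e_{71}(P,Q) = 34072353886689 + 35468464108348*t.

34072353886689 + 35468464108348*t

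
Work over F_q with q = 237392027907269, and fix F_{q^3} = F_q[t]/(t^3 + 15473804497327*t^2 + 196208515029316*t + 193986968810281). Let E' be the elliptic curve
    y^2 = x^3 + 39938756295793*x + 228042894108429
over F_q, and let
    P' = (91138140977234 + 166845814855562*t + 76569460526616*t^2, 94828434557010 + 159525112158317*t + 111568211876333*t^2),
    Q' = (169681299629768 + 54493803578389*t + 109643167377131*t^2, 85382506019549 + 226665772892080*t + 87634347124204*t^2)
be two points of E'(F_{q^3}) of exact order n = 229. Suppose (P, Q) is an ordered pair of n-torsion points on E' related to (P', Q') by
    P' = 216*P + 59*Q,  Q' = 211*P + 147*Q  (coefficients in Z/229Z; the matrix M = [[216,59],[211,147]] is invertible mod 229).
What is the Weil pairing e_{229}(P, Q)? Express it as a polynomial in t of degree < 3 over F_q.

e_{229}(aP+bQ,cP+dQ) = e_{229}(P,Q)^(ad-bc); with (a,b,c,d)=(216,59,211,147) this gives the det-229 law.
So e_{229}(P,Q) = e_{229}(P',Q')^{188}, since 67*188 = 1 mod 229.
Build f_{229,P'} and f_{229,Q'} via the 8-bit ladder of 229=11100101_2; evaluate at shifted divisors; quotient in F_{237392027907269^3}.
So e_{229}(P',Q') = 84998046023965 + 80323200318661*t + 29931023832522*t^2.
Hence e(P,Q) = 12456504204496 + 31407640970031*t + 129090441429840*t^2 in F_{237392027907269^3}^*.

12456504204496 + 31407640970031*t + 129090441429840*t^2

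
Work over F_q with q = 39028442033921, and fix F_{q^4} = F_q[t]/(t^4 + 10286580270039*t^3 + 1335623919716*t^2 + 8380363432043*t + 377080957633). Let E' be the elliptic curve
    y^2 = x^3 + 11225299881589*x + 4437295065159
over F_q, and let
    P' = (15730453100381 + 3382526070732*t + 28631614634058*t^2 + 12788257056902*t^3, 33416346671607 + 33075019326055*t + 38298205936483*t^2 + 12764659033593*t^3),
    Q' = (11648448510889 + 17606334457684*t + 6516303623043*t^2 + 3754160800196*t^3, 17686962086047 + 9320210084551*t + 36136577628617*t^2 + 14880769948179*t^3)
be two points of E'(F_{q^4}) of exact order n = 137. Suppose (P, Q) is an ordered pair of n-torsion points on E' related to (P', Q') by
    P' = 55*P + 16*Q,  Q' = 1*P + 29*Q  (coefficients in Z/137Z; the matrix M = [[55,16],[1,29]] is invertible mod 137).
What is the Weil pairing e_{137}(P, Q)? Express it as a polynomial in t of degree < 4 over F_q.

26153921865850 + 30238353584836*t + 20009714373309*t^2 + 2999401596979*t^3

e_{137}(aP+bQ,cP+dQ) = e_{137}(P,Q)^(ad-bc); with (a,b,c,d)=(55,16,1,29) this gives the det-137 law.
Hence e(P,Q) = e(P',Q')^{59} where 59 = 72^{-1} mod 137.
8-bit Miller (10001001) on E'/F_{39028442033921} with a'=11225299881589, b'=4437295065159: accumulate tangent/chord ratios at Q'+S and P'+S'.
f_P(D_Q)/f_Q(D_P) = 21527992318196 + 25698025387326*t + 20375852052432*t^2 + 5083401072910*t^3.
Thus e_{137}(P,Q) = 26153921865850 + 30238353584836*t + 20009714373309*t^2 + 2999401596979*t^3.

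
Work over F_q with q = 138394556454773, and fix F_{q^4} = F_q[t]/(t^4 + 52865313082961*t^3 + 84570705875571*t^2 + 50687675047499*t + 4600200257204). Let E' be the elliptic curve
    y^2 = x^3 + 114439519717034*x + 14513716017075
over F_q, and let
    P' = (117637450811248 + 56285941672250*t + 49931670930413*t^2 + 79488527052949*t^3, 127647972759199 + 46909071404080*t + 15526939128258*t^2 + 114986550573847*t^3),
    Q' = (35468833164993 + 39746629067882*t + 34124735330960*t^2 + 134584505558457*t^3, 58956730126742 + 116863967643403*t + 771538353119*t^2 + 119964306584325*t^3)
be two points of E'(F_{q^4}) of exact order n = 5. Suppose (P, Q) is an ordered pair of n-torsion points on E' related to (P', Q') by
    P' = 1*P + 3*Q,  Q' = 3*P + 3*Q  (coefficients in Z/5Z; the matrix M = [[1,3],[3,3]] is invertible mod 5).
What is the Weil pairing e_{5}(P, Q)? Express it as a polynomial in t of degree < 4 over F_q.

Alternating bilinearity on E[5] (values in mu_{5} in F_{138394556454773^4}) gives e(P',Q') = e(P,Q)^det(M).
1*3 - 3*3 = -6; reduced mod 5: det = 4, inverse 4.
Double-and-add over 101: 3-1 doublings, 2-1 additions; each step l_{T,T}/v_{2T} or l_{T,P'}/v at Q'+S for random S.
e_{5}(P',Q') = 7574593471631 + 29801952261046*t + 24466327013269*t^2 + 112315460369471*t^3.
Hence e(P,Q) = 111034517334495 + 45932940339008*t + 66865340882759*t^2 + 100778603618065*t^3 in F_{138394556454773^4}^*.

111034517334495 + 45932940339008*t + 66865340882759*t^2 + 100778603618065*t^3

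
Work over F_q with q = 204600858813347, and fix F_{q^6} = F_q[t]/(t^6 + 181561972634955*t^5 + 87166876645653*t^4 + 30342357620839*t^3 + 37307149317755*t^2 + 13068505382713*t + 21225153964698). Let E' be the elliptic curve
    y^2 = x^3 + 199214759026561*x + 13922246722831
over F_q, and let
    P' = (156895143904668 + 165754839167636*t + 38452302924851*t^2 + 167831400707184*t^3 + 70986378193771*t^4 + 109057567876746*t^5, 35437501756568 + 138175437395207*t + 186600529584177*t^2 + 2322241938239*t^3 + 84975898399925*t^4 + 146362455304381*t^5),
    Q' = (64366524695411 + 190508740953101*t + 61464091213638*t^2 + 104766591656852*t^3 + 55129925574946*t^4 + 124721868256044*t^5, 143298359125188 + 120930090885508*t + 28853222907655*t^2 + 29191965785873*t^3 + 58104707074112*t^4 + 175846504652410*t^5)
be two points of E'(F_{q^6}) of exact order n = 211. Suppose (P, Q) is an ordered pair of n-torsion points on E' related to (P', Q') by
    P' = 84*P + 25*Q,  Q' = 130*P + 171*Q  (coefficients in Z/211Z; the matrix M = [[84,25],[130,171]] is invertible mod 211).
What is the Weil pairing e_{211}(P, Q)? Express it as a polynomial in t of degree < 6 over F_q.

Since e_{211}(P,P)=e_{211}(Q,Q)=1 and e_{211}(Q,P)=e_{211}(P,Q)^{-1}, expanding e_{211}(84*P + 25*Q,130*P + 171*Q) leaves e(P,Q)^det(M).
det(M) mod 211 = 142; its inverse in (Z/211)^* is 159 (check: 142*159 mod 211 = 1).
n = 211 = (11010011)_2 (8 bits, wt 5); accumulate f_{211,P'}(Q'+S)/f_{211,P'}(S) along the 7-step ladder.
Result: e(P',Q') = 144567806327736 + 44676614992805*t + 171786906819063*t^2 + 100945092979760*t^3 + 87828225446894*t^4 + 57006810120724*t^5.
Raise to 159: e(P,Q) = 10524589011201 + 159377865210194*t + 17195871204554*t^2 + 16176930779629*t^3 + 179098469816422*t^4 + 110682472905956*t^5 in mu_{211}.

10524589011201 + 159377865210194*t + 17195871204554*t^2 + 16176930779629*t^3 + 179098469816422*t^4 + 110682472905956*t^5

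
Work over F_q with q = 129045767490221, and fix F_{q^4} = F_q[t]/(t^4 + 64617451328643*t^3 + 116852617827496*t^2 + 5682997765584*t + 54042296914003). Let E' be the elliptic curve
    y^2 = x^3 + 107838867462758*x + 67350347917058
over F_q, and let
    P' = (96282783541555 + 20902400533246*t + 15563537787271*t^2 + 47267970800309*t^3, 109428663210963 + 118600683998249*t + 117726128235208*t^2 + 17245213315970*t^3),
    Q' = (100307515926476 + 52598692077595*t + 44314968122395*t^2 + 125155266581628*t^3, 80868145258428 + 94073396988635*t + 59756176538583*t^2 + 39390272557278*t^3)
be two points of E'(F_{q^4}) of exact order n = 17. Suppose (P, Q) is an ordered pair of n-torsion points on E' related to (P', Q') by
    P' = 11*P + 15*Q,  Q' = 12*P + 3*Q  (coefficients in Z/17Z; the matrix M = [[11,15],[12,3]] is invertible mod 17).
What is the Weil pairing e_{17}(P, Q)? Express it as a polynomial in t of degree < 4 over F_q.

e_{17}(aP+bQ,cP+dQ) = e_{17}(P,Q)^(ad-bc); with (a,b,c,d)=(11,15,12,3) this gives the det-17 law.
Hence e(P,Q) = e(P',Q')^{3} where 3 = 6^{-1} mod 17.
Build f_{17,P'} and f_{17,Q'} via the 5-bit ladder of 17=10001_2; evaluate at shifted divisors; quotient in F_{129045767490221^4}.
The quotient is 17520245274022 + 96086203411609*t + 24391986181011*t^2 + 120354073452046*t^3.
(17520245274022 + 96086203411609*t + 24391986181011*t^2 + 120354073452046*t^3)^{3} mod (129045767490221,f) = 83897051978769 + 52727240125847*t + 55883298619054*t^2 + 118342989526856*t^3.

83897051978769 + 52727240125847*t + 55883298619054*t^2 + 118342989526856*t^3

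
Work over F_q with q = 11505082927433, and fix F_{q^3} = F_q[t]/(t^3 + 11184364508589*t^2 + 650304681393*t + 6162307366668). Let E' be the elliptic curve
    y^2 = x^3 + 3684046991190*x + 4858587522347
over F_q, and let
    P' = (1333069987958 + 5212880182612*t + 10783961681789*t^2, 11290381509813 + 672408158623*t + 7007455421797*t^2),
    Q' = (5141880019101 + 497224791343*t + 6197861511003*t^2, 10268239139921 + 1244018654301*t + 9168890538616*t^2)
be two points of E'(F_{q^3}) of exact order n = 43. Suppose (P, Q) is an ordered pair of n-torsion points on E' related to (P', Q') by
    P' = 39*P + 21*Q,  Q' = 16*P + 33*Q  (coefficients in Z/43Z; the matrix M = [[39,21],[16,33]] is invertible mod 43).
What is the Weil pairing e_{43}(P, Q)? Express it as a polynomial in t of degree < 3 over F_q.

Since e_{43}(P,P)=e_{43}(Q,Q)=1 and e_{43}(Q,P)=e_{43}(P,Q)^{-1}, expanding e_{43}(39*P + 21*Q,16*P + 33*Q) leaves e(P,Q)^det(M).
det(M) mod 43 = 5; its inverse in (Z/43)^* is 26 (check: 5*26 mod 43 = 1).
Miller loop for e_{43} over F_{11505082927433^3}: bits of 43 = 101011; 5 double steps + 3 add steps, l/v at each.
So e_{43}(P',Q') = 524780080255 + 1785991890158*t + 9349659636750*t^2.
e_{43}(P,Q) = (524780080255 + 1785991890158*t + 9349659636750*t^2)^{26} = 6784825376087 + 8293788622920*t + 339601373304*t^2.

6784825376087 + 8293788622920*t + 339601373304*t^2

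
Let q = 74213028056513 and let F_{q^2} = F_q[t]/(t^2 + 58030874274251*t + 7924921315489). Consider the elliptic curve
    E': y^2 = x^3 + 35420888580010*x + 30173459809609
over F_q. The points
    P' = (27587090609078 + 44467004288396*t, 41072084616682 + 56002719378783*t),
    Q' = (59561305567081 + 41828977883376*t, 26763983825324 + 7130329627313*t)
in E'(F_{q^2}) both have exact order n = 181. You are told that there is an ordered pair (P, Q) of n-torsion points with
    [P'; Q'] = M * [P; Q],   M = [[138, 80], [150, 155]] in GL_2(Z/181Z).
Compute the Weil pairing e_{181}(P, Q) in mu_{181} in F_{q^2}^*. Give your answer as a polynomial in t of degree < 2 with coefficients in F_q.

24339010988311 + 16815499033105*t

Since e_{181}(P,P)=e_{181}(Q,Q)=1 and e_{181}(Q,P)=e_{181}(P,Q)^{-1}, expanding e_{181}(138*P + 80*Q,150*P + 155*Q) leaves e(P,Q)^det(M).
Inverting 159 mod 181: 74. Thus e_{181}(P,Q) = e(P',Q')^{74}.
8-bit Miller (10110101) on E'/F_{74213028056513} with a'=35420888580010, b'=30173459809609: accumulate tangent/chord ratios at Q'+S and P'+S'.
So e_{181}(P',Q') = 18188719472454 + 22145325971726*t.
Finally e_{181}(P,Q) = 24339010988311 + 16815499033105*t.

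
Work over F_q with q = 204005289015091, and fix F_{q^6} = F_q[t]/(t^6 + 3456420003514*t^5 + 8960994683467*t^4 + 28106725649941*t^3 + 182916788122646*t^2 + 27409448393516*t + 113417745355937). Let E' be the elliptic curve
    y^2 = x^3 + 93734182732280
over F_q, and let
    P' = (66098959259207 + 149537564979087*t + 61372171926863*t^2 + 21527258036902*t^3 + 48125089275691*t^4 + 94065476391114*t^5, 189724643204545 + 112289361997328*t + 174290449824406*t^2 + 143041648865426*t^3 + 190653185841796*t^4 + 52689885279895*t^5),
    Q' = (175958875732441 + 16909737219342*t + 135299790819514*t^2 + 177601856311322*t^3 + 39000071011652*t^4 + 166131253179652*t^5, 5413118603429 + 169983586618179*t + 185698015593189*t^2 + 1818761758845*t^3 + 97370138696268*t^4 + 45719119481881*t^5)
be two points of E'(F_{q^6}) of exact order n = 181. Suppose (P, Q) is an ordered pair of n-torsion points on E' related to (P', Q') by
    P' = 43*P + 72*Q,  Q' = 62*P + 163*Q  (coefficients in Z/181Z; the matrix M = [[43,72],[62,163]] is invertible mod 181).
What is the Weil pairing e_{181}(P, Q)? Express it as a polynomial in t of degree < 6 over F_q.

163311461822017 + 100703737107764*t + 56280269941068*t^2 + 67005607544320*t^3 + 78107367862134*t^4 + 2042023128001*t^5

Since e_{181}(P,P)=e_{181}(Q,Q)=1 and e_{181}(Q,P)=e_{181}(P,Q)^{-1}, expanding e_{181}(43*P + 72*Q,62*P + 163*Q) leaves e(P,Q)^det(M).
det(M) mod 181 = 11; its inverse in (Z/181)^* is 33 (check: 11*33 mod 181 = 1).
Miller loop for e_{181} over F_{204005289015091^6}: bits of 181 = 10110101; 7 double steps + 4 add steps, l/v at each.
Miller gives e_{181}(P',Q') = 115414080194806 + 64479371025763*t + 134795497453796*t^2 + 34369369746765*t^3 + 9341825009158*t^4 + 156669547139052*t^5 in F_{204005289015091^6}.
Thus e_{181}(P,Q) = 163311461822017 + 100703737107764*t + 56280269941068*t^2 + 67005607544320*t^3 + 78107367862134*t^4 + 2042023128001*t^5.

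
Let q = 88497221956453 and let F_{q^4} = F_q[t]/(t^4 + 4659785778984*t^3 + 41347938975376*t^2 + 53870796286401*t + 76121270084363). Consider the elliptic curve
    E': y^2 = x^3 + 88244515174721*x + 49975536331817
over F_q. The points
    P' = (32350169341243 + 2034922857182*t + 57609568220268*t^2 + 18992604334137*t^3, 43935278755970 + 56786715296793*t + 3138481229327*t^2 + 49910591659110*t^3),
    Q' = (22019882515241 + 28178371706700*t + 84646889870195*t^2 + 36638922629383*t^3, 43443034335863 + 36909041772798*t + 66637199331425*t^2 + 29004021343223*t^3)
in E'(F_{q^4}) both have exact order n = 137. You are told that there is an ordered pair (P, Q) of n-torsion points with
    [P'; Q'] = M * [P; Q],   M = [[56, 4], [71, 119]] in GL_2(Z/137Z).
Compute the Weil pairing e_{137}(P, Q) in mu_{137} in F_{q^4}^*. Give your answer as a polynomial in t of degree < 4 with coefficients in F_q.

Since e_{137}(P,P)=e_{137}(Q,Q)=1 and e_{137}(Q,P)=e_{137}(P,Q)^{-1}, expanding e_{137}(56*P + 4*Q,71*P + 119*Q) leaves e(P,Q)^det(M).
56*119 - 4*71 = 6380; reduced mod 137: det = 78, inverse 65.
n = 137 = (10001001)_2 (8 bits, wt 3); accumulate f_{137,P'}(Q'+S)/f_{137,P'}(S) along the 7-step ladder.
e_{137}(P',Q') = 11839107653998 + 71050438772676*t + 79504481173496*t^2 + 22433242450709*t^3.
Hence e(P,Q) = 83196024856248 + 52769311261230*t + 66416014492867*t^2 + 38730811506418*t^3 in F_{88497221956453^4}^*.

83196024856248 + 52769311261230*t + 66416014492867*t^2 + 38730811506418*t^3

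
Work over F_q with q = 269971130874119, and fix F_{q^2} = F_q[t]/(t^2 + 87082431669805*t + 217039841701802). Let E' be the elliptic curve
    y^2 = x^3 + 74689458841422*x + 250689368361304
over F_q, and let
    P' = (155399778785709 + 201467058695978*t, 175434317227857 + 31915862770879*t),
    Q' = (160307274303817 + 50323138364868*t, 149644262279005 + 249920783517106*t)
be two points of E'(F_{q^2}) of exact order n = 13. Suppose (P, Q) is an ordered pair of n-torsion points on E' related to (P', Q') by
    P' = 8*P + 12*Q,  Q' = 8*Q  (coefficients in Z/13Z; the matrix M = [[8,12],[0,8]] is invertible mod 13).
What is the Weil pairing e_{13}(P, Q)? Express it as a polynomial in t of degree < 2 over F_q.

7362755530155 + 86353105293729*t

Alternating bilinearity on E[13] (values in mu_{13} in F_{269971130874119^2}) gives e(P',Q') = e(P,Q)^det(M).
det(M) mod 13 = 12; its inverse in (Z/13)^* is 12 (check: 12*12 mod 13 = 1).
4-bit Miller (1101) on E'/F_{269971130874119} with a'=74689458841422, b'=250689368361304: accumulate tangent/chord ratios at Q'+S and P'+S'.
So e_{13}(P',Q') = 186215904092185 + 183618025580390*t.
e_{13}(P,Q) = (186215904092185 + 183618025580390*t)^{12} = 7362755530155 + 86353105293729*t.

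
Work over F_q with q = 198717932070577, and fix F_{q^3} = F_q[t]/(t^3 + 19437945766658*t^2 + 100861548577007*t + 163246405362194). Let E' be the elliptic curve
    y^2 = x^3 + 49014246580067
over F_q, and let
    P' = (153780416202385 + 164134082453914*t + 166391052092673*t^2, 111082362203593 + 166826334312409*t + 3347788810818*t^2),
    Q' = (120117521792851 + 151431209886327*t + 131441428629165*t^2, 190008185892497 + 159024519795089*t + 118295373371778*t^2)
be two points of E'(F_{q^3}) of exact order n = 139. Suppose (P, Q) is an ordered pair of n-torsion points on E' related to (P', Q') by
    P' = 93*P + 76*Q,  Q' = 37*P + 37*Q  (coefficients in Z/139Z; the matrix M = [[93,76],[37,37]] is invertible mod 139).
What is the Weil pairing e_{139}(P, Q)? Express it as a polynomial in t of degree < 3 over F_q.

Under M = [[93,76],[37,37]] in GL_2(Z/139), e_{139}(P',Q') = e_{139}(P,Q)^(93*37-76*37 mod 139).
det M = 93*37 - 76*37 = 629 = 73 (mod 139); 73^{-1} = 40 (mod 139).
8-bit Miller (10001011) on E'/F_{198717932070577} with a'=0, b'=49014246580067: accumulate tangent/chord ratios at Q'+S and P'+S'.
Result: e(P',Q') = 188273537806075 + 125648795568883*t + 107035846369771*t^2.
Finally e_{139}(P,Q) = 179023341406752 + 41266207397283*t + 197415311961491*t^2.

179023341406752 + 41266207397283*t + 197415311961491*t^2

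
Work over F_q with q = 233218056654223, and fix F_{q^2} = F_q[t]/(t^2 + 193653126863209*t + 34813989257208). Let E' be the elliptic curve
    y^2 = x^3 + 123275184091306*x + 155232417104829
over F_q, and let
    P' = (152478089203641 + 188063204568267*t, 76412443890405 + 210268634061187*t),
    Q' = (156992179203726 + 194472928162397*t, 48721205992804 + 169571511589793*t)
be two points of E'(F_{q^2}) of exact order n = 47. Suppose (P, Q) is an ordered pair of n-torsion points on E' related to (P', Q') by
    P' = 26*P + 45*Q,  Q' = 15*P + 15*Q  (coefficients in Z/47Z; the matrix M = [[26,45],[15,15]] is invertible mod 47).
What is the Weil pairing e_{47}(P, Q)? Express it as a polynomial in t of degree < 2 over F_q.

Under M = [[26,45],[15,15]] in GL_2(Z/47), e_{47}(P',Q') = e_{47}(P,Q)^(26*15-45*15 mod 47).
Inverting 44 mod 47: 31. Thus e_{47}(P,Q) = e(P',Q')^{31}.
Double-and-add over 101111: 6-1 doublings, 5-1 additions; each step l_{T,T}/v_{2T} or l_{T,P'}/v at Q'+S for random S.
e_{47}(P',Q') = 145126849745480 + 146804024433998*t.
Finally e_{47}(P,Q) = 154017524400407 + 222341675550186*t.

154017524400407 + 222341675550186*t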